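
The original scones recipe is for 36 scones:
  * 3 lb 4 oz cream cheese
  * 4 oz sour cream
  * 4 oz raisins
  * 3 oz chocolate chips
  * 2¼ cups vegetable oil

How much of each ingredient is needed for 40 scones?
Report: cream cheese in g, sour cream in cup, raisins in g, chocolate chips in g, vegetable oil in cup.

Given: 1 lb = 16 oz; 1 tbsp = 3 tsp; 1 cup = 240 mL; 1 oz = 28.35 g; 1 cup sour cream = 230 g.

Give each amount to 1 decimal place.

Scaling factor: 40/36 = 10/9.
cream cheese: (3 lb + 4 oz = 3.25 lb) × 10/9 × 16 oz/lb × 28.35 g/oz = 1638.0 g
sour cream: 4 oz × 10/9 × 28.35 g/oz ÷ 230 g/cup ≈ 0.5 cup
raisins: 4 oz × 10/9 × 28.35 g/oz = 126.0 g
chocolate chips: 3 oz × 10/9 × 28.35 g/oz = 94.5 g
vegetable oil: 2.25 cup × 10/9 = 2.5 cup

cream cheese: 1638.0 g; sour cream: 0.5 cup; raisins: 126.0 g; chocolate chips: 94.5 g; vegetable oil: 2.5 cup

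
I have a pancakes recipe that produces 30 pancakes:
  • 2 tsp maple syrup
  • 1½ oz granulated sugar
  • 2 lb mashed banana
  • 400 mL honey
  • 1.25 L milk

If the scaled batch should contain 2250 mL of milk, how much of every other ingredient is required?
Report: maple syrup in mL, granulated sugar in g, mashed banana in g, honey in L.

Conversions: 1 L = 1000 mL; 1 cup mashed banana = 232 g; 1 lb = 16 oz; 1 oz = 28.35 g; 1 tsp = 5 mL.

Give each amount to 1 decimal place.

maple syrup: 18.0 mL; granulated sugar: 76.5 g; mashed banana: 1633.0 g; honey: 0.7 L

The original recipe has 1250 mL of milk, so the scaling factor is 2250 ÷ 1250 = 9/5 = 1.8.
maple syrup: 2 tsp × 9/5 × 5 mL/tsp = 18.0 mL
granulated sugar: 1.5 oz × 9/5 × 28.35 g/oz ≈ 76.5 g
mashed banana: 2 lb × 9/5 × 16 oz/lb × 28.35 g/oz ≈ 1633.0 g
honey: 400 mL × 9/5 ÷ 1000 mL/L ≈ 0.7 L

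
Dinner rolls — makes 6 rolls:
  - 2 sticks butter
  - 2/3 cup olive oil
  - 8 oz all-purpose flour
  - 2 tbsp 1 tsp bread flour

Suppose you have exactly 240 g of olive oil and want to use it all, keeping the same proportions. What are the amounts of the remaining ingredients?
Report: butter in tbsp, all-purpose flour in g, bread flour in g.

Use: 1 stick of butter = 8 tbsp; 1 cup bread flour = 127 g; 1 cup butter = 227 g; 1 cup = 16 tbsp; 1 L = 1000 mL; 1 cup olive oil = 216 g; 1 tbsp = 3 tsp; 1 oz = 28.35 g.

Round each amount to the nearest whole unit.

butter: 27 tbsp; all-purpose flour: 378 g; bread flour: 31 g

The original recipe has 144 g of olive oil, so the scaling factor is 240 ÷ 144 = 5/3.
butter: 2 stick × 5/3 × 8 tbsp/stick ≈ 27 tbsp
all-purpose flour: 8 oz × 5/3 × 28.35 g/oz = 378 g
bread flour: (2 tbsp + 1 tsp = 7/3 tbsp) × 5/3 ÷ 16 tbsp/cup × 127 g/cup ≈ 31 g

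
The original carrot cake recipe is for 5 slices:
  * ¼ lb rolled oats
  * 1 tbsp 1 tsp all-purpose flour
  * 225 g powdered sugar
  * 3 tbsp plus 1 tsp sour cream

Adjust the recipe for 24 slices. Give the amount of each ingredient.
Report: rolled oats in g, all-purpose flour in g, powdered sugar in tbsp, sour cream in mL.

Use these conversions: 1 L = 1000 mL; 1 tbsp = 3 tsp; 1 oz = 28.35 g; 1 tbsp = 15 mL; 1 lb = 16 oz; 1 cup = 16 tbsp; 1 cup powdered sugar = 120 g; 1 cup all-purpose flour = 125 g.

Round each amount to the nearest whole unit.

Scaling factor: 24/5 = 4.8.
rolled oats: 0.25 lb × 24/5 × 16 oz/lb × 28.35 g/oz ≈ 544 g
all-purpose flour: (1 tbsp + 1 tsp = 4/3 tbsp) × 24/5 ÷ 16 tbsp/cup × 125 g/cup = 50 g
powdered sugar: 225 g × 24/5 ÷ 120 g/cup × 16 tbsp/cup = 144 tbsp
sour cream: (3 tbsp + 1 tsp = 10/3 tbsp) × 24/5 × 15 mL/tbsp = 240 mL

rolled oats: 544 g; all-purpose flour: 50 g; powdered sugar: 144 tbsp; sour cream: 240 mL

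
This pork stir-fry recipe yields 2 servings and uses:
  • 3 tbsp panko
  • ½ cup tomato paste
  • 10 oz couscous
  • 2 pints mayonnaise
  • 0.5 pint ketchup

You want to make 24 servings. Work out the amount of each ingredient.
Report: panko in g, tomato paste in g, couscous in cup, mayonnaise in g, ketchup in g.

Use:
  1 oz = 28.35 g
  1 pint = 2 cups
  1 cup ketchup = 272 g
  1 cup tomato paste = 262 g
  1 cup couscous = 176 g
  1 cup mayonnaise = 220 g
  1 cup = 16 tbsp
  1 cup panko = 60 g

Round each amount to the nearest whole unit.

Scaling factor: 24/2 = 12.
panko: 3 tbsp × 12 ÷ 16 tbsp/cup × 60 g/cup = 135 g
tomato paste: 0.5 cup × 12 × 262 g/cup = 1572 g
couscous: 10 oz × 12 × 28.35 g/oz ÷ 176 g/cup ≈ 19 cup
mayonnaise: 2 pint × 12 × 2 cup/pint × 220 g/cup = 10560 g
ketchup: 0.5 pint × 12 × 2 cup/pint × 272 g/cup = 3264 g

panko: 135 g; tomato paste: 1572 g; couscous: 19 cup; mayonnaise: 10560 g; ketchup: 3264 g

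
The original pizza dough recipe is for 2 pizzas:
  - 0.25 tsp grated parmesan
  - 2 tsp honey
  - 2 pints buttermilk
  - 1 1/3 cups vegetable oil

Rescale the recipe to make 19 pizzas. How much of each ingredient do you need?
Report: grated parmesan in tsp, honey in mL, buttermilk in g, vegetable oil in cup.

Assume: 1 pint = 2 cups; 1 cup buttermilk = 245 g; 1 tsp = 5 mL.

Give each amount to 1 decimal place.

grated parmesan: 2.4 tsp; honey: 95.0 mL; buttermilk: 9310.0 g; vegetable oil: 12.7 cup

Scaling factor: 19/2 = 9.5.
grated parmesan: 0.25 tsp × 19/2 ≈ 2.4 tsp
honey: 2 tsp × 19/2 × 5 mL/tsp = 95.0 mL
buttermilk: 2 pint × 19/2 × 2 cup/pint × 245 g/cup = 9310.0 g
vegetable oil: 4/3 cup × 19/2 ≈ 12.7 cup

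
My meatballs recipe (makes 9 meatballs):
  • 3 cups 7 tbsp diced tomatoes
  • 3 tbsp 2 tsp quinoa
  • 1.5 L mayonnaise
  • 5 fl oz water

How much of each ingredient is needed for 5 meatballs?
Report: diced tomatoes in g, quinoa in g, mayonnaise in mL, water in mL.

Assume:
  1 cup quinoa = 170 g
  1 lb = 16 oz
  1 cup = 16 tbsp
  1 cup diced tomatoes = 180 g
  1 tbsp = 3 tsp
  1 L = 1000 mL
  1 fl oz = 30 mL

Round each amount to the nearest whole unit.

Scaling factor: 5/9.
diced tomatoes: (3 cup + 7 tbsp = 3.4375 cup) × 5/9 × 180 g/cup ≈ 344 g
quinoa: (3 tbsp + 2 tsp = 11/3 tbsp) × 5/9 ÷ 16 tbsp/cup × 170 g/cup ≈ 22 g
mayonnaise: 1.5 L × 5/9 × 1000 mL/L ≈ 833 mL
water: 5 fl oz × 5/9 × 30 mL/fl oz ≈ 83 mL

diced tomatoes: 344 g; quinoa: 22 g; mayonnaise: 833 mL; water: 83 mL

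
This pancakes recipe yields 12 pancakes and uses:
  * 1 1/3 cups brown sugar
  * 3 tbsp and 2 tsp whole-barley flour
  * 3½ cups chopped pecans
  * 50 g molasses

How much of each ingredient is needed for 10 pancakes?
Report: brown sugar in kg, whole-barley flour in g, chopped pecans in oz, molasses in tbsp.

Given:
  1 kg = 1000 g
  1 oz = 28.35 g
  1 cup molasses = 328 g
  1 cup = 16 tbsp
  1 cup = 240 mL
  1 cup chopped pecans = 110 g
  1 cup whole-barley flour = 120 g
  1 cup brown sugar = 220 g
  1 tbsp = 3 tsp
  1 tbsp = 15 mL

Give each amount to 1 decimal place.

Scaling factor: 10/12 = 5/6.
brown sugar: 4/3 cup × 5/6 × 220 g/cup ÷ 1000 g/kg ≈ 0.2 kg
whole-barley flour: (3 tbsp + 2 tsp = 11/3 tbsp) × 5/6 ÷ 16 tbsp/cup × 120 g/cup ≈ 22.9 g
chopped pecans: 3.5 cup × 5/6 × 110 g/cup ÷ 28.35 g/oz ≈ 11.3 oz
molasses: 50 g × 5/6 ÷ 328 g/cup × 16 tbsp/cup ≈ 2.0 tbsp

brown sugar: 0.2 kg; whole-barley flour: 22.9 g; chopped pecans: 11.3 oz; molasses: 2.0 tbsp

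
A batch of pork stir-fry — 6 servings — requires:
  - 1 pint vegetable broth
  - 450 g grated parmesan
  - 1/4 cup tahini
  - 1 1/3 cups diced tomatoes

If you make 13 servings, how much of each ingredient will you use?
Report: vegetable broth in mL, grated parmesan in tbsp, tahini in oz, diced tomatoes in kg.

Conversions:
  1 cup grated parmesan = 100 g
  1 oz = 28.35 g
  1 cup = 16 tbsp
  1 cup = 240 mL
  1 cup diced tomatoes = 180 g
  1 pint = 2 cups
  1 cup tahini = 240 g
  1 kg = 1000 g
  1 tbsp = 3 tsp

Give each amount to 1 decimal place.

vegetable broth: 1040.0 mL; grated parmesan: 156.0 tbsp; tahini: 4.6 oz; diced tomatoes: 0.5 kg

Scaling factor: 13/6.
vegetable broth: 1 pint × 13/6 × 2 cup/pint × 240 mL/cup = 1040.0 mL
grated parmesan: 450 g × 13/6 ÷ 100 g/cup × 16 tbsp/cup = 156.0 tbsp
tahini: 0.25 cup × 13/6 × 240 g/cup ÷ 28.35 g/oz ≈ 4.6 oz
diced tomatoes: 4/3 cup × 13/6 × 180 g/cup ÷ 1000 g/kg ≈ 0.5 kg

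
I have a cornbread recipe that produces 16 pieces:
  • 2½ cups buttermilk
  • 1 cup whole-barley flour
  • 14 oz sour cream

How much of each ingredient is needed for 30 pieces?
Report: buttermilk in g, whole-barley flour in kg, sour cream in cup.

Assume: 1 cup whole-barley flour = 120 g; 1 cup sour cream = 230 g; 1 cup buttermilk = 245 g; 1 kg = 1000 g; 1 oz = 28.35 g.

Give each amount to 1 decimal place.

Scaling factor: 30/16 = 15/8 = 1.875.
buttermilk: 2.5 cup × 15/8 × 245 g/cup ≈ 1148.4 g
whole-barley flour: 1 cup × 15/8 × 120 g/cup ÷ 1000 g/kg ≈ 0.2 kg
sour cream: 14 oz × 15/8 × 28.35 g/oz ÷ 230 g/cup ≈ 3.2 cup

buttermilk: 1148.4 g; whole-barley flour: 0.2 kg; sour cream: 3.2 cup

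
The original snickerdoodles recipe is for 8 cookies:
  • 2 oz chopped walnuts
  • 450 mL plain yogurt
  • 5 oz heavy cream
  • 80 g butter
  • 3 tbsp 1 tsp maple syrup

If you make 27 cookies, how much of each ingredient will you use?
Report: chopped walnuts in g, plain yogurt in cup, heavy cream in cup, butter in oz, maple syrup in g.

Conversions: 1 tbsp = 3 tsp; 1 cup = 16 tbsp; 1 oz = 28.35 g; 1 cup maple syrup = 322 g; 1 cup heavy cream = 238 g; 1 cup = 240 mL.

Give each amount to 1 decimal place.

chopped walnuts: 191.4 g; plain yogurt: 6.3 cup; heavy cream: 2.0 cup; butter: 9.5 oz; maple syrup: 226.4 g

Scaling factor: 27/8 = 3.375.
chopped walnuts: 2 oz × 27/8 × 28.35 g/oz ≈ 191.4 g
plain yogurt: 450 mL × 27/8 ÷ 240 mL/cup ≈ 6.3 cup
heavy cream: 5 oz × 27/8 × 28.35 g/oz ÷ 238 g/cup ≈ 2.0 cup
butter: 80 g × 27/8 ÷ 28.35 g/oz ≈ 9.5 oz
maple syrup: (3 tbsp + 1 tsp = 10/3 tbsp) × 27/8 ÷ 16 tbsp/cup × 322 g/cup ≈ 226.4 g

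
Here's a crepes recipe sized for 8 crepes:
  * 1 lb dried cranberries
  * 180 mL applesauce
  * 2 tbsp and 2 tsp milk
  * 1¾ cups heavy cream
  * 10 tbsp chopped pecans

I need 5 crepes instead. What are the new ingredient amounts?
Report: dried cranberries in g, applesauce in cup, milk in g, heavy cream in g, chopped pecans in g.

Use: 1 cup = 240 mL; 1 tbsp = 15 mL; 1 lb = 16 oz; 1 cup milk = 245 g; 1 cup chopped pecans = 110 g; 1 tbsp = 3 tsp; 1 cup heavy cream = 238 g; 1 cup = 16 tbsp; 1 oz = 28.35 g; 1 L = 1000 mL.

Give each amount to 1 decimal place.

Scaling factor: 5/8 = 0.625.
dried cranberries: 1 lb × 5/8 × 16 oz/lb × 28.35 g/oz = 283.5 g
applesauce: 180 mL × 5/8 ÷ 240 mL/cup ≈ 0.5 cup
milk: (2 tbsp + 2 tsp = 8/3 tbsp) × 5/8 ÷ 16 tbsp/cup × 245 g/cup ≈ 25.5 g
heavy cream: 1.75 cup × 5/8 × 238 g/cup ≈ 260.3 g
chopped pecans: 10 tbsp × 5/8 ÷ 16 tbsp/cup × 110 g/cup ≈ 43.0 g

dried cranberries: 283.5 g; applesauce: 0.5 cup; milk: 25.5 g; heavy cream: 260.3 g; chopped pecans: 43.0 g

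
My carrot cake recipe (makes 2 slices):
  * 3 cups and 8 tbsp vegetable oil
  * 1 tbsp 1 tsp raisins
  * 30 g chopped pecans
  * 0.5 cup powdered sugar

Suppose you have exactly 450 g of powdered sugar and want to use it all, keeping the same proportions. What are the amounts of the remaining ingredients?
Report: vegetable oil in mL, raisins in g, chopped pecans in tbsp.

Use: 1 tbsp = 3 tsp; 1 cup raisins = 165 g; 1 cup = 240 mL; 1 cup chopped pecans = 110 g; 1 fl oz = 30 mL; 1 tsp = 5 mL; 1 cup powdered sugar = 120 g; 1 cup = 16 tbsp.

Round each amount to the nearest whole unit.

vegetable oil: 6300 mL; raisins: 103 g; chopped pecans: 33 tbsp

The original recipe has 60 g of powdered sugar, so the scaling factor is 450 ÷ 60 = 15/2 = 7.5.
vegetable oil: (3 cup + 8 tbsp = 3.5 cup) × 15/2 × 240 mL/cup = 6300 mL
raisins: (1 tbsp + 1 tsp = 4/3 tbsp) × 15/2 ÷ 16 tbsp/cup × 165 g/cup ≈ 103 g
chopped pecans: 30 g × 15/2 ÷ 110 g/cup × 16 tbsp/cup ≈ 33 tbsp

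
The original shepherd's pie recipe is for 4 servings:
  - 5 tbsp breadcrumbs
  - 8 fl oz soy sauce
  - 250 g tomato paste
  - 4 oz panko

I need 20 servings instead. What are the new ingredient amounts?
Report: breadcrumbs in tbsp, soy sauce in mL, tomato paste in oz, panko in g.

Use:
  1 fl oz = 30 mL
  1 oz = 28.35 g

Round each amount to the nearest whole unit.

breadcrumbs: 25 tbsp; soy sauce: 1200 mL; tomato paste: 44 oz; panko: 567 g

Scaling factor: 20/4 = 5.
breadcrumbs: 5 tbsp × 5 = 25 tbsp
soy sauce: 8 fl oz × 5 × 30 mL/fl oz = 1200 mL
tomato paste: 250 g × 5 ÷ 28.35 g/oz ≈ 44 oz
panko: 4 oz × 5 × 28.35 g/oz = 567 g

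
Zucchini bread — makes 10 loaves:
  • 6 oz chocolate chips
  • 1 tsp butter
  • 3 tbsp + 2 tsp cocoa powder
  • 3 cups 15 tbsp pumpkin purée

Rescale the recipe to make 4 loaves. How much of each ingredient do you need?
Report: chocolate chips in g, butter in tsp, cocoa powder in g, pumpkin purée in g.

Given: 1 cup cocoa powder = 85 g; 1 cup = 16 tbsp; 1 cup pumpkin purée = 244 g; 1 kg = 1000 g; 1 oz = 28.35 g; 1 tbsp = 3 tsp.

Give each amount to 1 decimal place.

chocolate chips: 68.0 g; butter: 0.4 tsp; cocoa powder: 7.8 g; pumpkin purée: 384.3 g

Scaling factor: 4/10 = 2/5 = 0.4.
chocolate chips: 6 oz × 2/5 × 28.35 g/oz ≈ 68.0 g
butter: 1 tsp × 2/5 = 0.4 tsp
cocoa powder: (3 tbsp + 2 tsp = 11/3 tbsp) × 2/5 ÷ 16 tbsp/cup × 85 g/cup ≈ 7.8 g
pumpkin purée: (3 cup + 15 tbsp = 3.9375 cup) × 2/5 × 244 g/cup = 384.3 g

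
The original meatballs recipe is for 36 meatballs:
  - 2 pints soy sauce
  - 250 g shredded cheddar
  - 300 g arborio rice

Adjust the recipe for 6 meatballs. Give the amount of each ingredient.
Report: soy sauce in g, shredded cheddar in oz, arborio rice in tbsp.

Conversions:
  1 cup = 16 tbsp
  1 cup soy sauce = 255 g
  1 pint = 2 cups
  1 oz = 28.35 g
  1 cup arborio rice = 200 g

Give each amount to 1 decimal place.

Scaling factor: 6/36 = 1/6.
soy sauce: 2 pint × 1/6 × 2 cup/pint × 255 g/cup = 170.0 g
shredded cheddar: 250 g × 1/6 ÷ 28.35 g/oz ≈ 1.5 oz
arborio rice: 300 g × 1/6 ÷ 200 g/cup × 16 tbsp/cup = 4.0 tbsp

soy sauce: 170.0 g; shredded cheddar: 1.5 oz; arborio rice: 4.0 tbsp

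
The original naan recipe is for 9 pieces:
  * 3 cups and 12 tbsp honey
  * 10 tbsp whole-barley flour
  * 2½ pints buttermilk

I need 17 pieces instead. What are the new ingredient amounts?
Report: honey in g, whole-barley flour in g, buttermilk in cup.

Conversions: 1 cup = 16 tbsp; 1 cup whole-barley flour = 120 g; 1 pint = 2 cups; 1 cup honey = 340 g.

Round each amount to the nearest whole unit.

Scaling factor: 17/9.
honey: (3 cup + 12 tbsp = 3.75 cup) × 17/9 × 340 g/cup ≈ 2408 g
whole-barley flour: 10 tbsp × 17/9 ÷ 16 tbsp/cup × 120 g/cup ≈ 142 g
buttermilk: 2.5 pint × 17/9 × 2 cup/pint ≈ 9 cup

honey: 2408 g; whole-barley flour: 142 g; buttermilk: 9 cup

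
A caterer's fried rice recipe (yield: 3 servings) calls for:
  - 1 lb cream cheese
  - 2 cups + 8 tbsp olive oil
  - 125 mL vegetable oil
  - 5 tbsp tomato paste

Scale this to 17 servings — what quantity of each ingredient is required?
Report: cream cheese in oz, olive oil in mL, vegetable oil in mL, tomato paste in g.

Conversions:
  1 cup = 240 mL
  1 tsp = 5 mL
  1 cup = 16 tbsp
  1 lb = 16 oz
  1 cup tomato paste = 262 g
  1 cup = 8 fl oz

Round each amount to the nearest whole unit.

cream cheese: 91 oz; olive oil: 3400 mL; vegetable oil: 708 mL; tomato paste: 464 g

Scaling factor: 17/3.
cream cheese: 1 lb × 17/3 × 16 oz/lb ≈ 91 oz
olive oil: (2 cup + 8 tbsp = 2.5 cup) × 17/3 × 240 mL/cup = 3400 mL
vegetable oil: 125 mL × 17/3 ≈ 708 mL
tomato paste: 5 tbsp × 17/3 ÷ 16 tbsp/cup × 262 g/cup ≈ 464 g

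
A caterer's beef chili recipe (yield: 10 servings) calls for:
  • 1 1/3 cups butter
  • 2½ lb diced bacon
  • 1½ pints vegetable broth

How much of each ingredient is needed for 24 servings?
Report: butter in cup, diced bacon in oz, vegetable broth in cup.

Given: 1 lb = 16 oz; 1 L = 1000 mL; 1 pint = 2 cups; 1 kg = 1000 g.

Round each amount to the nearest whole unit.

Scaling factor: 24/10 = 12/5 = 2.4.
butter: 4/3 cup × 12/5 ≈ 3 cup
diced bacon: 2.5 lb × 12/5 × 16 oz/lb = 96 oz
vegetable broth: 1.5 pint × 12/5 × 2 cup/pint ≈ 7 cup

butter: 3 cup; diced bacon: 96 oz; vegetable broth: 7 cup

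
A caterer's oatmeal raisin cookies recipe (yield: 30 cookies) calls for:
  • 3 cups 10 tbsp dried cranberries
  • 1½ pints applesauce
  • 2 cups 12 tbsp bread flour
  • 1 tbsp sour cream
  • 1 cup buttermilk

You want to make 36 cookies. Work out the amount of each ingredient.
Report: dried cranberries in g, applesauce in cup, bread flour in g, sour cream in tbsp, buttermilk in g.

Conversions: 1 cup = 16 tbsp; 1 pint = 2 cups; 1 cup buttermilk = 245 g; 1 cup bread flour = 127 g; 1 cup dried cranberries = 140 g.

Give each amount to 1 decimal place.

dried cranberries: 609.0 g; applesauce: 3.6 cup; bread flour: 419.1 g; sour cream: 1.2 tbsp; buttermilk: 294.0 g

Scaling factor: 36/30 = 6/5 = 1.2.
dried cranberries: (3 cup + 10 tbsp = 3.625 cup) × 6/5 × 140 g/cup = 609.0 g
applesauce: 1.5 pint × 6/5 × 2 cup/pint = 3.6 cup
bread flour: (2 cup + 12 tbsp = 2.75 cup) × 6/5 × 127 g/cup = 419.1 g
sour cream: 1 tbsp × 6/5 = 1.2 tbsp
buttermilk: 1 cup × 6/5 × 245 g/cup = 294.0 g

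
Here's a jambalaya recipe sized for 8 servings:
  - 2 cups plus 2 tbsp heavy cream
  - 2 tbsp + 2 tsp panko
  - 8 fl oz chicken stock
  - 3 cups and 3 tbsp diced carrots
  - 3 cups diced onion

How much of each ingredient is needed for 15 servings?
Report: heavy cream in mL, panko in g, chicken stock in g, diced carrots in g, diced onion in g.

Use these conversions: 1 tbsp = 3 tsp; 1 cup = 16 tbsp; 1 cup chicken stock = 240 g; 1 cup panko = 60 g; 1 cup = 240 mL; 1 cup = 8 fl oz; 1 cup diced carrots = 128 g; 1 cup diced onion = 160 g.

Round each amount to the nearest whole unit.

heavy cream: 956 mL; panko: 19 g; chicken stock: 450 g; diced carrots: 765 g; diced onion: 900 g

Scaling factor: 15/8 = 1.875.
heavy cream: (2 cup + 2 tbsp = 2.125 cup) × 15/8 × 240 mL/cup ≈ 956 mL
panko: (2 tbsp + 2 tsp = 8/3 tbsp) × 15/8 ÷ 16 tbsp/cup × 60 g/cup ≈ 19 g
chicken stock: 8 fl oz × 15/8 ÷ 8 fl oz/cup × 240 g/cup = 450 g
diced carrots: (3 cup + 3 tbsp = 3.1875 cup) × 15/8 × 128 g/cup = 765 g
diced onion: 3 cup × 15/8 × 160 g/cup = 900 g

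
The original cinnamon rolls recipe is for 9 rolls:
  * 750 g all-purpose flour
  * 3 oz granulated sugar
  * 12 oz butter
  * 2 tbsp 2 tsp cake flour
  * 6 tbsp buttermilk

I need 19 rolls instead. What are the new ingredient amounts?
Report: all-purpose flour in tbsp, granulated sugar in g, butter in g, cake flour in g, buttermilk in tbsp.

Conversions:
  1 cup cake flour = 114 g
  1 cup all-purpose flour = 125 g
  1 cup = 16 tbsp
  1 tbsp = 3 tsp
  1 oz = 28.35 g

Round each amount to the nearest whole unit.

Scaling factor: 19/9.
all-purpose flour: 750 g × 19/9 ÷ 125 g/cup × 16 tbsp/cup ≈ 203 tbsp
granulated sugar: 3 oz × 19/9 × 28.35 g/oz ≈ 180 g
butter: 12 oz × 19/9 × 28.35 g/oz ≈ 718 g
cake flour: (2 tbsp + 2 tsp = 8/3 tbsp) × 19/9 ÷ 16 tbsp/cup × 114 g/cup ≈ 40 g
buttermilk: 6 tbsp × 19/9 ≈ 13 tbsp

all-purpose flour: 203 tbsp; granulated sugar: 180 g; butter: 718 g; cake flour: 40 g; buttermilk: 13 tbsp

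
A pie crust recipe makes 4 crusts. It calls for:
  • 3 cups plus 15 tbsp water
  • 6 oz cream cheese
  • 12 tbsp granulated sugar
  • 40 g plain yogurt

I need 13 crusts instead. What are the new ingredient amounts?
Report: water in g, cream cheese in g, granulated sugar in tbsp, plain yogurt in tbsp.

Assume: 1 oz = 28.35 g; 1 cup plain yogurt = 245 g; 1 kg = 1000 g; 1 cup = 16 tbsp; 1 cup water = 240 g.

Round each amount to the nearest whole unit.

Scaling factor: 13/4 = 3.25.
water: (3 cup + 15 tbsp = 3.9375 cup) × 13/4 × 240 g/cup ≈ 3071 g
cream cheese: 6 oz × 13/4 × 28.35 g/oz ≈ 553 g
granulated sugar: 12 tbsp × 13/4 = 39 tbsp
plain yogurt: 40 g × 13/4 ÷ 245 g/cup × 16 tbsp/cup ≈ 8 tbsp

water: 3071 g; cream cheese: 553 g; granulated sugar: 39 tbsp; plain yogurt: 8 tbsp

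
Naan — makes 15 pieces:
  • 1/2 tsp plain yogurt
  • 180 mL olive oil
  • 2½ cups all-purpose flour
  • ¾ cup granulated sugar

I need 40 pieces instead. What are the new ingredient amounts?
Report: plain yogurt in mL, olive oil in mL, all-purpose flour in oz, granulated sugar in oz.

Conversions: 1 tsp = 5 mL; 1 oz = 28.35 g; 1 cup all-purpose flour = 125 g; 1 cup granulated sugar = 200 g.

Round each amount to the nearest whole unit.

Scaling factor: 40/15 = 8/3.
plain yogurt: 0.5 tsp × 8/3 × 5 mL/tsp ≈ 7 mL
olive oil: 180 mL × 8/3 = 480 mL
all-purpose flour: 2.5 cup × 8/3 × 125 g/cup ÷ 28.35 g/oz ≈ 29 oz
granulated sugar: 0.75 cup × 8/3 × 200 g/cup ÷ 28.35 g/oz ≈ 14 oz

plain yogurt: 7 mL; olive oil: 480 mL; all-purpose flour: 29 oz; granulated sugar: 14 oz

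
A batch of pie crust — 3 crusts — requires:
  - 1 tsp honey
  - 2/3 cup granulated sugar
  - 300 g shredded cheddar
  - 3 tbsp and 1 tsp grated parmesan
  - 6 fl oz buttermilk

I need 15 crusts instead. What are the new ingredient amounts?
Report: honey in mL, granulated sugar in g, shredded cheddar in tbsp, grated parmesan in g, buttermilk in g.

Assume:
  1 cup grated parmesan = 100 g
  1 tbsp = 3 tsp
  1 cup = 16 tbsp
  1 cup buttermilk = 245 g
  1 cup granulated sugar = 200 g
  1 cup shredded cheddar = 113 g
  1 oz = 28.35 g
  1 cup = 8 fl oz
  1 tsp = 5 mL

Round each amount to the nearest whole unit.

Scaling factor: 15/3 = 5.
honey: 1 tsp × 5 × 5 mL/tsp = 25 mL
granulated sugar: 2/3 cup × 5 × 200 g/cup ≈ 667 g
shredded cheddar: 300 g × 5 ÷ 113 g/cup × 16 tbsp/cup ≈ 212 tbsp
grated parmesan: (3 tbsp + 1 tsp = 10/3 tbsp) × 5 ÷ 16 tbsp/cup × 100 g/cup ≈ 104 g
buttermilk: 6 fl oz × 5 ÷ 8 fl oz/cup × 245 g/cup ≈ 919 g

honey: 25 mL; granulated sugar: 667 g; shredded cheddar: 212 tbsp; grated parmesan: 104 g; buttermilk: 919 g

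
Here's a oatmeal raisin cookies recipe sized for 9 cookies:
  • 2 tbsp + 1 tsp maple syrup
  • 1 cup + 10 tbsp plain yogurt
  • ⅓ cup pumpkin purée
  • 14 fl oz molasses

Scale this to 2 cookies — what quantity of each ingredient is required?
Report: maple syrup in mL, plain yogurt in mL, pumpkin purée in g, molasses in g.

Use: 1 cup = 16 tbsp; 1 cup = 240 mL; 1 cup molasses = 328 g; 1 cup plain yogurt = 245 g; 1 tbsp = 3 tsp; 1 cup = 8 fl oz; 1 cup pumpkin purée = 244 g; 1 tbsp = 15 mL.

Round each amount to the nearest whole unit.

maple syrup: 8 mL; plain yogurt: 87 mL; pumpkin purée: 18 g; molasses: 128 g

Scaling factor: 2/9.
maple syrup: (2 tbsp + 1 tsp = 7/3 tbsp) × 2/9 × 15 mL/tbsp ≈ 8 mL
plain yogurt: (1 cup + 10 tbsp = 1.625 cup) × 2/9 × 240 mL/cup ≈ 87 mL
pumpkin purée: 1/3 cup × 2/9 × 244 g/cup ≈ 18 g
molasses: 14 fl oz × 2/9 ÷ 8 fl oz/cup × 328 g/cup ≈ 128 g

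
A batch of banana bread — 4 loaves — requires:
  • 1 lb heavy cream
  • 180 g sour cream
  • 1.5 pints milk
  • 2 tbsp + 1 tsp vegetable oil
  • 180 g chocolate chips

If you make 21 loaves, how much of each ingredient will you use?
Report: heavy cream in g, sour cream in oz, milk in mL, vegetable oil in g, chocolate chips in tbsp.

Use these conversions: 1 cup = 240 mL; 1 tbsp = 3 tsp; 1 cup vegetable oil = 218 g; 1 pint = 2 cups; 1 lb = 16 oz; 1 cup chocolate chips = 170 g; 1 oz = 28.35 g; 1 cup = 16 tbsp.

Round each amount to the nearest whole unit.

heavy cream: 2381 g; sour cream: 33 oz; milk: 3780 mL; vegetable oil: 167 g; chocolate chips: 89 tbsp

Scaling factor: 21/4 = 5.25.
heavy cream: 1 lb × 21/4 × 16 oz/lb × 28.35 g/oz ≈ 2381 g
sour cream: 180 g × 21/4 ÷ 28.35 g/oz ≈ 33 oz
milk: 1.5 pint × 21/4 × 2 cup/pint × 240 mL/cup = 3780 mL
vegetable oil: (2 tbsp + 1 tsp = 7/3 tbsp) × 21/4 ÷ 16 tbsp/cup × 218 g/cup ≈ 167 g
chocolate chips: 180 g × 21/4 ÷ 170 g/cup × 16 tbsp/cup ≈ 89 tbsp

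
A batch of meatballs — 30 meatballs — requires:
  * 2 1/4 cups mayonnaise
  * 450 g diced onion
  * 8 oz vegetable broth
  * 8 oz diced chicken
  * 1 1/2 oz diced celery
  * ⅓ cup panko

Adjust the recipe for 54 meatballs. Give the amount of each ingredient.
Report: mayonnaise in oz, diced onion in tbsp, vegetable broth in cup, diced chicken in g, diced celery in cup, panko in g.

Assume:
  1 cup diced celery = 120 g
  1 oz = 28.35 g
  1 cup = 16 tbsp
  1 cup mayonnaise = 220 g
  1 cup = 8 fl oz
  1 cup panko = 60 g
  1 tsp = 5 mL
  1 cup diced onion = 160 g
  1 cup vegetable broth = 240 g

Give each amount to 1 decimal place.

mayonnaise: 31.4 oz; diced onion: 81.0 tbsp; vegetable broth: 1.7 cup; diced chicken: 408.2 g; diced celery: 0.6 cup; panko: 36.0 g

Scaling factor: 54/30 = 9/5 = 1.8.
mayonnaise: 2.25 cup × 9/5 × 220 g/cup ÷ 28.35 g/oz ≈ 31.4 oz
diced onion: 450 g × 9/5 ÷ 160 g/cup × 16 tbsp/cup = 81.0 tbsp
vegetable broth: 8 oz × 9/5 × 28.35 g/oz ÷ 240 g/cup ≈ 1.7 cup
diced chicken: 8 oz × 9/5 × 28.35 g/oz ≈ 408.2 g
diced celery: 1.5 oz × 9/5 × 28.35 g/oz ÷ 120 g/cup ≈ 0.6 cup
panko: 1/3 cup × 9/5 × 60 g/cup = 36.0 g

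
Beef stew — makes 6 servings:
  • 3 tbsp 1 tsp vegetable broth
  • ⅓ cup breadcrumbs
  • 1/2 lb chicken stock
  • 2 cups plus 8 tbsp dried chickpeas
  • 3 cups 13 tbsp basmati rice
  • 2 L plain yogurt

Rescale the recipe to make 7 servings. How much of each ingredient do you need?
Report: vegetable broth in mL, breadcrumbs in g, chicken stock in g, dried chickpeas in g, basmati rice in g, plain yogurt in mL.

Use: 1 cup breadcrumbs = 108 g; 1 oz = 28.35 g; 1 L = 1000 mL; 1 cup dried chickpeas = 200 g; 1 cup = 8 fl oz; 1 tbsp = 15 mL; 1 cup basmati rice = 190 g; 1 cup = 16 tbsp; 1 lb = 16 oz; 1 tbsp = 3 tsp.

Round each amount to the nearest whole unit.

vegetable broth: 58 mL; breadcrumbs: 42 g; chicken stock: 265 g; dried chickpeas: 583 g; basmati rice: 845 g; plain yogurt: 2333 mL

Scaling factor: 7/6.
vegetable broth: (3 tbsp + 1 tsp = 10/3 tbsp) × 7/6 × 15 mL/tbsp ≈ 58 mL
breadcrumbs: 1/3 cup × 7/6 × 108 g/cup = 42 g
chicken stock: 0.5 lb × 7/6 × 16 oz/lb × 28.35 g/oz ≈ 265 g
dried chickpeas: (2 cup + 8 tbsp = 2.5 cup) × 7/6 × 200 g/cup ≈ 583 g
basmati rice: (3 cup + 13 tbsp = 3.8125 cup) × 7/6 × 190 g/cup ≈ 845 g
plain yogurt: 2 L × 7/6 × 1000 mL/L ≈ 2333 mL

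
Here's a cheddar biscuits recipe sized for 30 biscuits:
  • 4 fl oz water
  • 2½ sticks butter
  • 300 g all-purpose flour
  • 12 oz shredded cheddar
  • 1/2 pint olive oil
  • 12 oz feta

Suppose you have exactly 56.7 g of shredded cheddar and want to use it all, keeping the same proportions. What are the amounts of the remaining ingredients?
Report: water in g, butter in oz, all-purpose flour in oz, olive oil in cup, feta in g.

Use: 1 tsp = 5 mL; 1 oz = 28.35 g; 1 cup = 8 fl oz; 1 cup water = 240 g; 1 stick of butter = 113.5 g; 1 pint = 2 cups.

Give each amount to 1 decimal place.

The original recipe has 340.2 g of shredded cheddar, so the scaling factor is 56.7 ÷ 340.2 = 1/6.
water: 4 fl oz × 1/6 ÷ 8 fl oz/cup × 240 g/cup = 20.0 g
butter: 2.5 stick × 1/6 × 113.5 g/stick ÷ 28.35 g/oz ≈ 1.7 oz
all-purpose flour: 300 g × 1/6 ÷ 28.35 g/oz ≈ 1.8 oz
olive oil: 0.5 pint × 1/6 × 2 cup/pint ≈ 0.2 cup
feta: 12 oz × 1/6 × 28.35 g/oz = 56.7 g

water: 20.0 g; butter: 1.7 oz; all-purpose flour: 1.8 oz; olive oil: 0.2 cup; feta: 56.7 g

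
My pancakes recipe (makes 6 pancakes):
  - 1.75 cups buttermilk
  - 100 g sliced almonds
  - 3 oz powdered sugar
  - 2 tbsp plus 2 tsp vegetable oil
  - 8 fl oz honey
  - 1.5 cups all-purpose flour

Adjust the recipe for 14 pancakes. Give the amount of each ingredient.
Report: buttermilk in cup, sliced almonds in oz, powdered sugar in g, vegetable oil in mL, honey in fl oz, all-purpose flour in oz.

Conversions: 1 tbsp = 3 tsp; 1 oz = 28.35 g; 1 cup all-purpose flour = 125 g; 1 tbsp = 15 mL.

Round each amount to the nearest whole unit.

Scaling factor: 14/6 = 7/3.
buttermilk: 1.75 cup × 7/3 ≈ 4 cup
sliced almonds: 100 g × 7/3 ÷ 28.35 g/oz ≈ 8 oz
powdered sugar: 3 oz × 7/3 × 28.35 g/oz ≈ 198 g
vegetable oil: (2 tbsp + 2 tsp = 8/3 tbsp) × 7/3 × 15 mL/tbsp ≈ 93 mL
honey: 8 fl oz × 7/3 ≈ 19 fl oz
all-purpose flour: 1.5 cup × 7/3 × 125 g/cup ÷ 28.35 g/oz ≈ 15 oz

buttermilk: 4 cup; sliced almonds: 8 oz; powdered sugar: 198 g; vegetable oil: 93 mL; honey: 19 fl oz; all-purpose flour: 15 oz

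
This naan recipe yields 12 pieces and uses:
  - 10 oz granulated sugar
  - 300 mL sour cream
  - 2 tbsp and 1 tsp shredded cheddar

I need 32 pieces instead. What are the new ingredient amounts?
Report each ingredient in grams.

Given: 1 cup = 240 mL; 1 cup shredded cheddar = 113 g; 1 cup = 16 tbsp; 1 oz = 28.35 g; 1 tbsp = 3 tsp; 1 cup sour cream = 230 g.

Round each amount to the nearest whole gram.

granulated sugar: 756 g; sour cream: 767 g; shredded cheddar: 44 g

Scaling factor: 32/12 = 8/3.
granulated sugar: 10 oz × 8/3 × 28.35 g/oz = 756 g
sour cream: 300 mL × 8/3 ÷ 240 mL/cup × 230 g/cup ≈ 767 g
shredded cheddar: (2 tbsp + 1 tsp = 7/3 tbsp) × 8/3 ÷ 16 tbsp/cup × 113 g/cup ≈ 44 g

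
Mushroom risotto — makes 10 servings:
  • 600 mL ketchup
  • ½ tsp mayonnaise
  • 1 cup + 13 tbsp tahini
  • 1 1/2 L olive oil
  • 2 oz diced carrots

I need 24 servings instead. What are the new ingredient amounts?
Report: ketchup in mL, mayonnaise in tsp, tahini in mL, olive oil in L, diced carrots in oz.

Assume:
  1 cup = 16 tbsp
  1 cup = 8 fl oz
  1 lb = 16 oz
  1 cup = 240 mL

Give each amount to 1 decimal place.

ketchup: 1440.0 mL; mayonnaise: 1.2 tsp; tahini: 1044.0 mL; olive oil: 3.6 L; diced carrots: 4.8 oz

Scaling factor: 24/10 = 12/5 = 2.4.
ketchup: 600 mL × 12/5 = 1440.0 mL
mayonnaise: 0.5 tsp × 12/5 = 1.2 tsp
tahini: (1 cup + 13 tbsp = 1.8125 cup) × 12/5 × 240 mL/cup = 1044.0 mL
olive oil: 1.5 L × 12/5 = 3.6 L
diced carrots: 2 oz × 12/5 = 4.8 oz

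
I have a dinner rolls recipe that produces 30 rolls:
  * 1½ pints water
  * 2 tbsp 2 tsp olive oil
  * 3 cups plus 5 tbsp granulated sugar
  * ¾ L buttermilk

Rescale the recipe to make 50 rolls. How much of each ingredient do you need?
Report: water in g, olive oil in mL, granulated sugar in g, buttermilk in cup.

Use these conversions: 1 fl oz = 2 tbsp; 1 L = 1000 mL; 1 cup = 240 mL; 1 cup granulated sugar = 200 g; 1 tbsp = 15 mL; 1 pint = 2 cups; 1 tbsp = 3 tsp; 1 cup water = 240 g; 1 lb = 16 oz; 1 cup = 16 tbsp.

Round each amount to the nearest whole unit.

Scaling factor: 50/30 = 5/3.
water: 1.5 pint × 5/3 × 2 cup/pint × 240 g/cup = 1200 g
olive oil: (2 tbsp + 2 tsp = 8/3 tbsp) × 5/3 × 15 mL/tbsp ≈ 67 mL
granulated sugar: (3 cup + 5 tbsp = 3.3125 cup) × 5/3 × 200 g/cup ≈ 1104 g
buttermilk: 0.75 L × 5/3 × 1000 mL/L ÷ 240 mL/cup ≈ 5 cup

water: 1200 g; olive oil: 67 mL; granulated sugar: 1104 g; buttermilk: 5 cup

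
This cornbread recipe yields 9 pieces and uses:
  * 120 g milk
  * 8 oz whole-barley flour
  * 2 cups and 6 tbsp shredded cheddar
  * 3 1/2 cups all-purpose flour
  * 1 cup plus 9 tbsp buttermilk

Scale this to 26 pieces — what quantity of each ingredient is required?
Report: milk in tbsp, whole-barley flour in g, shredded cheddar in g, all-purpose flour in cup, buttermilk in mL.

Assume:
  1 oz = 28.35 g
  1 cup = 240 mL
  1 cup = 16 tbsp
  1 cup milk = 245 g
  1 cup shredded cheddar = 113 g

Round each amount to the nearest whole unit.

Scaling factor: 26/9.
milk: 120 g × 26/9 ÷ 245 g/cup × 16 tbsp/cup ≈ 23 tbsp
whole-barley flour: 8 oz × 26/9 × 28.35 g/oz ≈ 655 g
shredded cheddar: (2 cup + 6 tbsp = 2.375 cup) × 26/9 × 113 g/cup ≈ 775 g
all-purpose flour: 3.5 cup × 26/9 ≈ 10 cup
buttermilk: (1 cup + 9 tbsp = 1.5625 cup) × 26/9 × 240 mL/cup ≈ 1083 mL

milk: 23 tbsp; whole-barley flour: 655 g; shredded cheddar: 775 g; all-purpose flour: 10 cup; buttermilk: 1083 mL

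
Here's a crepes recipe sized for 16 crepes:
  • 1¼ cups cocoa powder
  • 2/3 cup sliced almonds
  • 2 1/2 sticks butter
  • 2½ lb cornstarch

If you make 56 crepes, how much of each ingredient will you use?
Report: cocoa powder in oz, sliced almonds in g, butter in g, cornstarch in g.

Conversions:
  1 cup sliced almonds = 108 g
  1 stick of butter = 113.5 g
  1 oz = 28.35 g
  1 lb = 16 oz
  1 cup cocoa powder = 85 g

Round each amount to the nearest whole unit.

Scaling factor: 56/16 = 7/2 = 3.5.
cocoa powder: 1.25 cup × 7/2 × 85 g/cup ÷ 28.35 g/oz ≈ 13 oz
sliced almonds: 2/3 cup × 7/2 × 108 g/cup = 252 g
butter: 2.5 stick × 7/2 × 113.5 g/stick ≈ 993 g
cornstarch: 2.5 lb × 7/2 × 16 oz/lb × 28.35 g/oz = 3969 g

cocoa powder: 13 oz; sliced almonds: 252 g; butter: 993 g; cornstarch: 3969 g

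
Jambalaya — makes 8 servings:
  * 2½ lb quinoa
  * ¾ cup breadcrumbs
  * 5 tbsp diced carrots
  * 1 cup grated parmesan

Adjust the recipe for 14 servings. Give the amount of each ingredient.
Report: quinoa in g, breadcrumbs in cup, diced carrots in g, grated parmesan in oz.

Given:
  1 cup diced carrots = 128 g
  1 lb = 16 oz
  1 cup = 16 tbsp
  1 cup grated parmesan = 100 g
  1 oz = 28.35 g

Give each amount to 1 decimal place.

Scaling factor: 14/8 = 7/4 = 1.75.
quinoa: 2.5 lb × 7/4 × 16 oz/lb × 28.35 g/oz = 1984.5 g
breadcrumbs: 0.75 cup × 7/4 ≈ 1.3 cup
diced carrots: 5 tbsp × 7/4 ÷ 16 tbsp/cup × 128 g/cup = 70.0 g
grated parmesan: 1 cup × 7/4 × 100 g/cup ÷ 28.35 g/oz ≈ 6.2 oz

quinoa: 1984.5 g; breadcrumbs: 1.3 cup; diced carrots: 70.0 g; grated parmesan: 6.2 oz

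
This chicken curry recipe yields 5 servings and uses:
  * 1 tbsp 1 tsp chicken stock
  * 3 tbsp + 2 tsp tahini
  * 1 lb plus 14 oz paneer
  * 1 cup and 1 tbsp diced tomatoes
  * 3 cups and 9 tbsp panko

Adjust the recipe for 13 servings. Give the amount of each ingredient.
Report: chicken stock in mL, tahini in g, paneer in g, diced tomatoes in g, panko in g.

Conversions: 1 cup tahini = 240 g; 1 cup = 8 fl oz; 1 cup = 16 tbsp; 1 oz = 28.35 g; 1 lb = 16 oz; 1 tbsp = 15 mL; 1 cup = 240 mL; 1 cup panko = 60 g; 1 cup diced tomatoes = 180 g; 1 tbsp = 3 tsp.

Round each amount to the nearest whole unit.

chicken stock: 52 mL; tahini: 143 g; paneer: 2211 g; diced tomatoes: 497 g; panko: 556 g

Scaling factor: 13/5 = 2.6.
chicken stock: (1 tbsp + 1 tsp = 4/3 tbsp) × 13/5 × 15 mL/tbsp = 52 mL
tahini: (3 tbsp + 2 tsp = 11/3 tbsp) × 13/5 ÷ 16 tbsp/cup × 240 g/cup = 143 g
paneer: (1 lb + 14 oz = 1.875 lb) × 13/5 × 16 oz/lb × 28.35 g/oz ≈ 2211 g
diced tomatoes: (1 cup + 1 tbsp = 1.0625 cup) × 13/5 × 180 g/cup ≈ 497 g
panko: (3 cup + 9 tbsp = 3.5625 cup) × 13/5 × 60 g/cup ≈ 556 g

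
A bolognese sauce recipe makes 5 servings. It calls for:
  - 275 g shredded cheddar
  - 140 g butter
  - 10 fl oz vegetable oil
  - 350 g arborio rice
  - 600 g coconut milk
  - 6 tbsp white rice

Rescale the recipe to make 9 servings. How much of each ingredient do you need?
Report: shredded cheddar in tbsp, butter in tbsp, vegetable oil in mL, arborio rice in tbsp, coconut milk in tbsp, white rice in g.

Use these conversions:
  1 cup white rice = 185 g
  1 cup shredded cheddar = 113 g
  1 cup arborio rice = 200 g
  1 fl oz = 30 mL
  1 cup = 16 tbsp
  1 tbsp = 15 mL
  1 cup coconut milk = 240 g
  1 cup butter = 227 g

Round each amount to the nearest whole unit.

Scaling factor: 9/5 = 1.8.
shredded cheddar: 275 g × 9/5 ÷ 113 g/cup × 16 tbsp/cup ≈ 70 tbsp
butter: 140 g × 9/5 ÷ 227 g/cup × 16 tbsp/cup ≈ 18 tbsp
vegetable oil: 10 fl oz × 9/5 × 30 mL/fl oz = 540 mL
arborio rice: 350 g × 9/5 ÷ 200 g/cup × 16 tbsp/cup ≈ 50 tbsp
coconut milk: 600 g × 9/5 ÷ 240 g/cup × 16 tbsp/cup = 72 tbsp
white rice: 6 tbsp × 9/5 ÷ 16 tbsp/cup × 185 g/cup ≈ 125 g

shredded cheddar: 70 tbsp; butter: 18 tbsp; vegetable oil: 540 mL; arborio rice: 50 tbsp; coconut milk: 72 tbsp; white rice: 125 g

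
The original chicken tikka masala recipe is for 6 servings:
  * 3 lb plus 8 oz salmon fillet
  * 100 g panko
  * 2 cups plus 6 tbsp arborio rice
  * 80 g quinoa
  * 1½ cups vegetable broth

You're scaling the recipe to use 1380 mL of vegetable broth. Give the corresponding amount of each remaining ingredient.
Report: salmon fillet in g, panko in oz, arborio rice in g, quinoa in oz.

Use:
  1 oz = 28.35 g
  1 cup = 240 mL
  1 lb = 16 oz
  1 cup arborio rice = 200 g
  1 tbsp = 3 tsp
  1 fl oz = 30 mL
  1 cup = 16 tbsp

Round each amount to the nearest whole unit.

salmon fillet: 6086 g; panko: 14 oz; arborio rice: 1821 g; quinoa: 11 oz

The original recipe has 360 mL of vegetable broth, so the scaling factor is 1380 ÷ 360 = 23/6.
salmon fillet: (3 lb + 8 oz = 3.5 lb) × 23/6 × 16 oz/lb × 28.35 g/oz ≈ 6086 g
panko: 100 g × 23/6 ÷ 28.35 g/oz ≈ 14 oz
arborio rice: (2 cup + 6 tbsp = 2.375 cup) × 23/6 × 200 g/cup ≈ 1821 g
quinoa: 80 g × 23/6 ÷ 28.35 g/oz ≈ 11 oz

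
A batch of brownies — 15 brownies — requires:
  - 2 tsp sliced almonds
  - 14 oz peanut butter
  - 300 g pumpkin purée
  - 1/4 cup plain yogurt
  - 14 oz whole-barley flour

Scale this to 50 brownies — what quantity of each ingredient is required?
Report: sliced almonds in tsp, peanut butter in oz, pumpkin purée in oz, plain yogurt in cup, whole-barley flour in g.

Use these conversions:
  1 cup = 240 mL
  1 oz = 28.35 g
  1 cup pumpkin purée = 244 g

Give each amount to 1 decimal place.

Scaling factor: 50/15 = 10/3.
sliced almonds: 2 tsp × 10/3 ≈ 6.7 tsp
peanut butter: 14 oz × 10/3 ≈ 46.7 oz
pumpkin purée: 300 g × 10/3 ÷ 28.35 g/oz ≈ 35.3 oz
plain yogurt: 0.25 cup × 10/3 ≈ 0.8 cup
whole-barley flour: 14 oz × 10/3 × 28.35 g/oz = 1323.0 g

sliced almonds: 6.7 tsp; peanut butter: 46.7 oz; pumpkin purée: 35.3 oz; plain yogurt: 0.8 cup; whole-barley flour: 1323.0 g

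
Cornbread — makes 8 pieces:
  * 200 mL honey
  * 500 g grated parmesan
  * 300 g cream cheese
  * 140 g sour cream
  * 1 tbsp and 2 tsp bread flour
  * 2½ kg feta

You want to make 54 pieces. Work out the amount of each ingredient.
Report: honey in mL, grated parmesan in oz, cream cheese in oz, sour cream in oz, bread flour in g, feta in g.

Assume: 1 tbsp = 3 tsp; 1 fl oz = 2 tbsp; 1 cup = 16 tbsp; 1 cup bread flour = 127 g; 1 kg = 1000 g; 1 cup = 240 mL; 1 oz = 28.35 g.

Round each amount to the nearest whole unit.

honey: 1350 mL; grated parmesan: 119 oz; cream cheese: 71 oz; sour cream: 33 oz; bread flour: 89 g; feta: 16875 g

Scaling factor: 54/8 = 27/4 = 6.75.
honey: 200 mL × 27/4 = 1350 mL
grated parmesan: 500 g × 27/4 ÷ 28.35 g/oz ≈ 119 oz
cream cheese: 300 g × 27/4 ÷ 28.35 g/oz ≈ 71 oz
sour cream: 140 g × 27/4 ÷ 28.35 g/oz ≈ 33 oz
bread flour: (1 tbsp + 2 tsp = 5/3 tbsp) × 27/4 ÷ 16 tbsp/cup × 127 g/cup ≈ 89 g
feta: 2.5 kg × 27/4 × 1000 g/kg = 16875 g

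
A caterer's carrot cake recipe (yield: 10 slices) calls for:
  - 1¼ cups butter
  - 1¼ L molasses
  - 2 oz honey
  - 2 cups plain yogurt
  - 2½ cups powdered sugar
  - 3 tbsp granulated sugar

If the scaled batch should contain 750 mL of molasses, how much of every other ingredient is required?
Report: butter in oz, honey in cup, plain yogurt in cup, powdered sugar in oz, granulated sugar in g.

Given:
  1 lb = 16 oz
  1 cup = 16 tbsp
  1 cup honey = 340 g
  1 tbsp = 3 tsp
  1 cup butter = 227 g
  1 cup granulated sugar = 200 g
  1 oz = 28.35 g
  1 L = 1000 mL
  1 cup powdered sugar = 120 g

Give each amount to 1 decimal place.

butter: 6.0 oz; honey: 0.1 cup; plain yogurt: 1.2 cup; powdered sugar: 6.3 oz; granulated sugar: 22.5 g

The original recipe has 1250 mL of molasses, so the scaling factor is 750 ÷ 1250 = 3/5 = 0.6.
butter: 1.25 cup × 3/5 × 227 g/cup ÷ 28.35 g/oz ≈ 6.0 oz
honey: 2 oz × 3/5 × 28.35 g/oz ÷ 340 g/cup ≈ 0.1 cup
plain yogurt: 2 cup × 3/5 = 1.2 cup
powdered sugar: 2.5 cup × 3/5 × 120 g/cup ÷ 28.35 g/oz ≈ 6.3 oz
granulated sugar: 3 tbsp × 3/5 ÷ 16 tbsp/cup × 200 g/cup = 22.5 g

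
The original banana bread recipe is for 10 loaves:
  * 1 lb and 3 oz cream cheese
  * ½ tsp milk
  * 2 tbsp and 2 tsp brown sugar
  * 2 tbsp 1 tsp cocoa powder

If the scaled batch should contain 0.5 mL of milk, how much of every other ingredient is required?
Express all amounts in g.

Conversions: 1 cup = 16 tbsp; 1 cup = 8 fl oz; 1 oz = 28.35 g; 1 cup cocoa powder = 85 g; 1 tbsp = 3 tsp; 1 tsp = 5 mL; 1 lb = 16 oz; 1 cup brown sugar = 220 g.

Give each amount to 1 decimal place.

cream cheese: 107.7 g; brown sugar: 7.3 g; cocoa powder: 2.5 g

The original recipe has 2.5 mL of milk, so the scaling factor is 0.5 ÷ 2.5 = 1/5 = 0.2.
cream cheese: (1 lb + 3 oz = 1.1875 lb) × 1/5 × 16 oz/lb × 28.35 g/oz ≈ 107.7 g
brown sugar: (2 tbsp + 2 tsp = 8/3 tbsp) × 1/5 ÷ 16 tbsp/cup × 220 g/cup ≈ 7.3 g
cocoa powder: (2 tbsp + 1 tsp = 7/3 tbsp) × 1/5 ÷ 16 tbsp/cup × 85 g/cup ≈ 2.5 g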